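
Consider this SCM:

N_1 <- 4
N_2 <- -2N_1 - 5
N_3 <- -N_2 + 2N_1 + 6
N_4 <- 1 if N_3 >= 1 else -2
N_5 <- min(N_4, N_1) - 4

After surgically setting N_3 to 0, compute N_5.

-6

do(N_3=0) replaces the equation N_3 <- -N_2 + 2N_1 + 6 with the constant N_3 = 0.
N_4 = 1 if N_3 >= 1 else -2  [with N_3=0]  = -2
N_5 = min(N_4, N_1) - 4  [with N_4=-2, N_1=4]  = -6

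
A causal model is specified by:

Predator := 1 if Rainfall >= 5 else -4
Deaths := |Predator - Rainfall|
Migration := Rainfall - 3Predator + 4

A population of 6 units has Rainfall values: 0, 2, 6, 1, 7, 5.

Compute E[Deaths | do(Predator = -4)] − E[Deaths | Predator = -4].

2.5

Under do(Predator=-4), Predator's equation is replaced by Predator=-4 for every unit. Per-unit Deaths: 4, 6, 10, 5, 11, 9. Mean = 7.5.
Observing Predator=-4 restricts to units where Predator's equation naturally yields -4: Rainfall ∈ {0, 2, 1}. In that subpopulation Deaths = 4, 6, 5, mean 5.
Difference = 7.5 − 5 = 2.5.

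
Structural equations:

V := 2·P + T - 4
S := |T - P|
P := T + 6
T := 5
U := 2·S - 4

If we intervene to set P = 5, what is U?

Under do(P=5), the mechanism P := T + 6 is discarded; P is fixed at 5.
S = |T - P|  [with T=5, P=5]  = 0
U = 2·S - 4  [with S=0]  = -4

-4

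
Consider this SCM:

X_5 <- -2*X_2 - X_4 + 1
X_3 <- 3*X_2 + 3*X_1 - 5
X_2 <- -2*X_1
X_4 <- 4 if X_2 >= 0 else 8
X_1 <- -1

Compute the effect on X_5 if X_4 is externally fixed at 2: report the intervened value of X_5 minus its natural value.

2

Intervening sets X_4 = 2 and removes its equation (X_4 <- 4 if X_2 >= 0 else 8).
X_2 = -2*X_1  [with X_1=-1]  = 2
X_5 = -2*X_2 - X_4 + 1  [with X_2=2, X_4=2]  = -5
Without intervention: X_2 = -2*X_1  [with X_1=-1]  = 2; X_4 = 4 if X_2 >= 0 else 8  [with X_2=2]  = 4; X_5 = -2*X_2 - X_4 + 1  [with X_2=2, X_4=4]  = -7.
Change = -5 − (-7) = 2.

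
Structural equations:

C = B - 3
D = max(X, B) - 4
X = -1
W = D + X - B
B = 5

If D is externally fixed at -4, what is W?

The intervention breaks the incoming arrows to D: D = max(X, B) - 4 no longer applies, and D = -4.
W = D + X - B  [with D=-4, X=-1, B=5]  = -10

-10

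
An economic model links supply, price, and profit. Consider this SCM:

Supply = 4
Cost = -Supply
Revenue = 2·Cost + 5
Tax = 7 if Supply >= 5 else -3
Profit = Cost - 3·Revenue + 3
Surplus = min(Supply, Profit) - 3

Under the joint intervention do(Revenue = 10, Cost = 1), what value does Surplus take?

-29

Setting Revenue = 10, Cost = 1 by intervention discards those variables' equations.
Profit = Cost - 3·Revenue + 3  [with Cost=1, Revenue=10]  = -26
Surplus = min(Supply, Profit) - 3  [with Supply=4, Profit=-26]  = -29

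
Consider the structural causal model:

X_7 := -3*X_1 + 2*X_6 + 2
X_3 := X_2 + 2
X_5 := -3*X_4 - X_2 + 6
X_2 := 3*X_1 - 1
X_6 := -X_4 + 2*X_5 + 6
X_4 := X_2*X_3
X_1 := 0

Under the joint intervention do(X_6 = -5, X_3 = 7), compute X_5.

Under do(X_6 = -5, X_3 = 7), each intervened variable's structural equation is replaced by its fixed value.
X_2 = 3*X_1 - 1  [with X_1=0]  = -1
X_4 = X_2*X_3  [with X_2=-1, X_3=7]  = -7
X_5 = -3*X_4 - X_2 + 6  [with X_4=-7, X_2=-1]  = 28

28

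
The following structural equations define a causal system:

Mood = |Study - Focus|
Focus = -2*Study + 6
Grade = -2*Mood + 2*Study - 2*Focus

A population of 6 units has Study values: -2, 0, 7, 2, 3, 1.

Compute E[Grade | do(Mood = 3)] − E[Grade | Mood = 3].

Every unit gets Mood=3 under the intervention. Grade values become -30, -18, 24, -6, 0, -12; E[Grade|do(Mood=3)] = -7.
Conditioning on Mood=3 selects the 2 unit(s) with Study ∈ {3, 1}. Their Grade values: 0, -12. Mean = -6.
Difference = -7 − (-6) = -1.

-1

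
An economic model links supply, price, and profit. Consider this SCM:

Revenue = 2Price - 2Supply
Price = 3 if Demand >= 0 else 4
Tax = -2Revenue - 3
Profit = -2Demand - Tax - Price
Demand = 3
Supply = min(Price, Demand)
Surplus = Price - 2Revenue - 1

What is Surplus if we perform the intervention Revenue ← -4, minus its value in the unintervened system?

8

The intervention breaks the incoming arrows to Revenue: Revenue = 2Price - 2Supply no longer applies, and Revenue = -4.
Price = 3 if Demand >= 0 else 4  [with Demand=3]  = 3
Surplus = Price - 2Revenue - 1  [with Price=3, Revenue=-4]  = 10
Without intervention: Price = 3 if Demand >= 0 else 4  [with Demand=3]  = 3; Supply = min(Price, Demand)  [with Price=3, Demand=3]  = 3; Revenue = 2Price - 2Supply  [with Price=3, Supply=3]  = 0; Surplus = Price - 2Revenue - 1  [with Price=3, Revenue=0]  = 2.
Change = 10 − 2 = 8.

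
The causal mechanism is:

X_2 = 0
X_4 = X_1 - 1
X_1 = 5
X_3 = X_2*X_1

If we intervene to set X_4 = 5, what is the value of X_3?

0

Under do(X_4=5), the mechanism X_4 = X_1 - 1 is discarded; X_4 is fixed at 5.
Since X_3 is not a descendant of the intervened variable, it is unaffected.
X_3 = X_2*X_1  [with X_2=0, X_1=5]  = 0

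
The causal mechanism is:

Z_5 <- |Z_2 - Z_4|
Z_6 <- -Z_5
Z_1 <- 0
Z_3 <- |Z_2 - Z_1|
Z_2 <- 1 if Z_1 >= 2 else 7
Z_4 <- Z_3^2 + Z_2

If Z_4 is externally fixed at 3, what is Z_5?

Intervening sets Z_4 = 3 and removes its equation (Z_4 <- Z_3^2 + Z_2).
Z_2 = 1 if Z_1 >= 2 else 7  [with Z_1=0]  = 7
Z_5 = |Z_2 - Z_4|  [with Z_2=7, Z_4=3]  = 4

4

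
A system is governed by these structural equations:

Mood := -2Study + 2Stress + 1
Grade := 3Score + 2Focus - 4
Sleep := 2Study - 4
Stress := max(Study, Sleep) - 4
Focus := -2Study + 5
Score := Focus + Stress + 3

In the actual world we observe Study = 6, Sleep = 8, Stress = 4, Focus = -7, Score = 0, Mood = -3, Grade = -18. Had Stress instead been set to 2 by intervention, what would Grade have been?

The intervention breaks the incoming arrows to Stress: Stress := max(Study, Sleep) - 4 no longer applies, and Stress = 2.
Focus = -2Study + 5  [with Study=6]  = -7
Score = Focus + Stress + 3  [with Focus=-7, Stress=2]  = -2
Grade = 3Score + 2Focus - 4  [with Score=-2, Focus=-7]  = -24

-24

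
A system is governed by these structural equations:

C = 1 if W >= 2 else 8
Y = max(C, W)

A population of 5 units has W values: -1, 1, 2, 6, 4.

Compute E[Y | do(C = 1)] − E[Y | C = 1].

-1.2

Under do(C=1), C's equation is replaced by C=1 for every unit. Per-unit Y: 1, 1, 2, 6, 4. Mean = 2.8.
E[Y|C=1] averages over only the 3 units with C=1 (W = 2, 6, 4): Y = 2, 6, 4, mean 4.
Difference = 2.8 − 4 = -1.2.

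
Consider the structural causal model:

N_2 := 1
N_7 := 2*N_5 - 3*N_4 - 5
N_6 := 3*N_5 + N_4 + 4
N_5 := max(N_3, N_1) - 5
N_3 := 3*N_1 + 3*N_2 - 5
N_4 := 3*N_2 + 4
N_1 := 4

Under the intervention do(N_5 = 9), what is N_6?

38

The intervention breaks the incoming arrows to N_5: N_5 := max(N_3, N_1) - 5 no longer applies, and N_5 = 9.
N_4 = 3*N_2 + 4  [with N_2=1]  = 7
N_6 = 3*N_5 + N_4 + 4  [with N_5=9, N_4=7]  = 38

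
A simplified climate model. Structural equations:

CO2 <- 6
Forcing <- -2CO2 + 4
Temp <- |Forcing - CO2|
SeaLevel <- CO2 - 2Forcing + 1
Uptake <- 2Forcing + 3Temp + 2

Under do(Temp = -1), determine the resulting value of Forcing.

-8

Under do(Temp=-1), the mechanism Temp <- |Forcing - CO2| is discarded; Temp is fixed at -1.
Since Forcing is not a descendant of the intervened variable, it is unaffected.
Forcing = -2CO2 + 4  [with CO2=6]  = -8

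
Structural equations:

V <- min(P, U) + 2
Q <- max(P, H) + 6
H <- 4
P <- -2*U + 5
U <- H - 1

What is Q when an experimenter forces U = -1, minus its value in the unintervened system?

3

Under do(U=-1), the mechanism U <- H - 1 is discarded; U is fixed at -1.
P = -2*U + 5  [with U=-1]  = 7
Q = max(P, H) + 6  [with P=7, H=4]  = 13
Without intervention: U = H - 1  [with H=4]  = 3; P = -2*U + 5  [with U=3]  = -1; Q = max(P, H) + 6  [with P=-1, H=4]  = 10.
Change = 13 − 10 = 3.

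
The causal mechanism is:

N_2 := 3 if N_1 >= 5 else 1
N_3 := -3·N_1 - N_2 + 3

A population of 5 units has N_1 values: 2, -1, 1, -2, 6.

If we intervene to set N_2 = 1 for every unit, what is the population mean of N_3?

-1.6

Under do(N_2=1), N_2's equation is replaced by N_2=1 for every unit. Per-unit N_3: -4, 5, -1, 8, -16. Mean = -1.6.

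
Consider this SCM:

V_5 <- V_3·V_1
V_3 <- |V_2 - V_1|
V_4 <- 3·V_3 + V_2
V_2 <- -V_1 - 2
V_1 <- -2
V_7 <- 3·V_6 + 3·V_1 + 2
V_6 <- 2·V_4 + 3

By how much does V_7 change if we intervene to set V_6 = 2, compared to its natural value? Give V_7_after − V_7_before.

-39

Intervening sets V_6 = 2 and removes its equation (V_6 <- 2·V_4 + 3).
V_7 = 3·V_6 + 3·V_1 + 2  [with V_6=2, V_1=-2]  = 2
Without intervention: V_2 = -V_1 - 2  [with V_1=-2]  = 0; V_3 = |V_2 - V_1|  [with V_2=0, V_1=-2]  = 2; V_4 = 3·V_3 + V_2  [with V_3=2, V_2=0]  = 6; V_6 = 2·V_4 + 3  [with V_4=6]  = 15; V_7 = 3·V_6 + 3·V_1 + 2  [with V_6=15, V_1=-2]  = 41.
Change = 2 − 41 = -39.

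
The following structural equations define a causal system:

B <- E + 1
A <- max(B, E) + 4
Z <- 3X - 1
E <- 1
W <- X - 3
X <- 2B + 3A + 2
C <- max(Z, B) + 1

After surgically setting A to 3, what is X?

The intervention breaks the incoming arrows to A: A <- max(B, E) + 4 no longer applies, and A = 3.
B = E + 1  [with E=1]  = 2
X = 2B + 3A + 2  [with B=2, A=3]  = 15

15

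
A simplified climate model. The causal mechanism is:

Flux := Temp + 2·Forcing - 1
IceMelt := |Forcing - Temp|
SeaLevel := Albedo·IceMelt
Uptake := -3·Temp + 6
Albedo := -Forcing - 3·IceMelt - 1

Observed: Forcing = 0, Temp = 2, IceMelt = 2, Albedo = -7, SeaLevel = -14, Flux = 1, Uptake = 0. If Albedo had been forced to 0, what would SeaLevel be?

Intervening sets Albedo = 0 and removes its equation (Albedo := -Forcing - 3·IceMelt - 1).
IceMelt = |Forcing - Temp|  [with Forcing=0, Temp=2]  = 2
SeaLevel = Albedo·IceMelt  [with Albedo=0, IceMelt=2]  = 0

0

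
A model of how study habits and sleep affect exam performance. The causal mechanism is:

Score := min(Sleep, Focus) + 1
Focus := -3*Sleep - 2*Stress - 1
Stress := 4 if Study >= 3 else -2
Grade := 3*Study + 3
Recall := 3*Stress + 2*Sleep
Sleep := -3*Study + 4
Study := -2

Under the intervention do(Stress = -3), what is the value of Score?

-24

do(Stress=-3) replaces the equation Stress := 4 if Study >= 3 else -2 with the constant Stress = -3.
Sleep = -3*Study + 4  [with Study=-2]  = 10
Focus = -3*Sleep - 2*Stress - 1  [with Sleep=10, Stress=-3]  = -25
Score = min(Sleep, Focus) + 1  [with Sleep=10, Focus=-25]  = -24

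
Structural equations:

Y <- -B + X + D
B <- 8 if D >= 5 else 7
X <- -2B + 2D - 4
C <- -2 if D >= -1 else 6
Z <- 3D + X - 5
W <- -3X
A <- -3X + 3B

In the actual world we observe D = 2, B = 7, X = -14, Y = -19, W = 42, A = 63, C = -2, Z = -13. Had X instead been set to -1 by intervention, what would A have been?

24

The intervention breaks the incoming arrows to X: X <- -2B + 2D - 4 no longer applies, and X = -1.
B = 8 if D >= 5 else 7  [with D=2]  = 7
A = -3X + 3B  [with X=-1, B=7]  = 24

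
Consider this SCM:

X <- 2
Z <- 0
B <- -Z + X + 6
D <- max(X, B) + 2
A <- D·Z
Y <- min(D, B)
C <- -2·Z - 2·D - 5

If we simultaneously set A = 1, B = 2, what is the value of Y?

The joint intervention fixes A = 1, B = 2, removing each variable's own equation.
D = max(X, B) + 2  [with X=2, B=2]  = 4
Y = min(D, B)  [with D=4, B=2]  = 2

2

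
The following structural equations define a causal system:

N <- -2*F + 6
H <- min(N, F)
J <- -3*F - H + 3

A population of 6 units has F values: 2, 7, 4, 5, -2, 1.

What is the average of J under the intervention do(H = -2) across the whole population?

-3.5

do(H=-2) breaks H's dependence on F. With H=-2 fixed, J across the units is -1, -16, -7, -10, 11, 2, mean -3.5.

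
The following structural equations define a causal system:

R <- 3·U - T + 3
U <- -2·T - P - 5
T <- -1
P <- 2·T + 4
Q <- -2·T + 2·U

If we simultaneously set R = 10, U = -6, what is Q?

The joint intervention fixes R = 10, U = -6, removing each variable's own equation.
Q = -2·T + 2·U  [with T=-1, U=-6]  = -10

-10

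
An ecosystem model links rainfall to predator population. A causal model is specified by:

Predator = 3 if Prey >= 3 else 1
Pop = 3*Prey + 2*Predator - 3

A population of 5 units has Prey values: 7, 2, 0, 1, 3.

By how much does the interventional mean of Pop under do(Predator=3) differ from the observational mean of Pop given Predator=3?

-7.2

do(Predator=3) breaks Predator's dependence on Prey. With Predator=3 fixed, Pop across the units is 24, 9, 3, 6, 12, mean 10.8.
Conditioning on Predator=3 selects the 2 unit(s) with Prey ∈ {7, 3}. Their Pop values: 24, 12. Mean = 18.
Difference = 10.8 − 18 = -7.2.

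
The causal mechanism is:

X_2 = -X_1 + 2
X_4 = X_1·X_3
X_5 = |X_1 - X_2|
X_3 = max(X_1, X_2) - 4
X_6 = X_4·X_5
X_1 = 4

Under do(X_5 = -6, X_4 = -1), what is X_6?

Setting X_5 = -6, X_4 = -1 by intervention discards those variables' equations.
X_6 = X_4·X_5  [with X_4=-1, X_5=-6]  = 6

6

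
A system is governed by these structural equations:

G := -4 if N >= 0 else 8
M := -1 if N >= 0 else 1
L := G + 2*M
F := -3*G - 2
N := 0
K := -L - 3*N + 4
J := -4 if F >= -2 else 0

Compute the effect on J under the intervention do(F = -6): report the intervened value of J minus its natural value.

4

Under do(F=-6), the mechanism F := -3*G - 2 is discarded; F is fixed at -6.
J = -4 if F >= -2 else 0  [with F=-6]  = 0
Without intervention: G = -4 if N >= 0 else 8  [with N=0]  = -4; F = -3*G - 2  [with G=-4]  = 10; J = -4 if F >= -2 else 0  [with F=10]  = -4.
Change = 0 − (-4) = 4.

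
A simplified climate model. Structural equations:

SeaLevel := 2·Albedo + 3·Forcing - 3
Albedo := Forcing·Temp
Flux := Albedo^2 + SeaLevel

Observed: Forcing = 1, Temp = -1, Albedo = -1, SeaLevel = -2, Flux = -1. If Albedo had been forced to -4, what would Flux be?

do(Albedo=-4) replaces the equation Albedo := Forcing·Temp with the constant Albedo = -4.
SeaLevel = 2·Albedo + 3·Forcing - 3  [with Albedo=-4, Forcing=1]  = -8
Flux = Albedo^2 + SeaLevel  [with Albedo=-4, SeaLevel=-8]  = 8

8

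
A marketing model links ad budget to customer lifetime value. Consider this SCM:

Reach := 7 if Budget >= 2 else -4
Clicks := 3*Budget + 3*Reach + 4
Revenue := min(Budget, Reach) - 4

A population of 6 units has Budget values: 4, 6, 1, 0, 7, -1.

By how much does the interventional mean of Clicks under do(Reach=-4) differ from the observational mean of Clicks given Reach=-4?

8.5

do(Reach=-4) breaks Reach's dependence on Budget. With Reach=-4 fixed, Clicks across the units is 4, 10, -5, -8, 13, -11, mean 0.5.
E[Clicks|Reach=-4] averages over only the 3 units with Reach=-4 (Budget = 1, 0, -1): Clicks = -5, -8, -11, mean -8.
Difference = 0.5 − (-8) = 8.5.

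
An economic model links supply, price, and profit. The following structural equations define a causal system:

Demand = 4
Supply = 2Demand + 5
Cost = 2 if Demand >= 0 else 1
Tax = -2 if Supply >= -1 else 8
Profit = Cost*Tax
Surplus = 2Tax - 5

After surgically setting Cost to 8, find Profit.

do(Cost=8) replaces the equation Cost = 2 if Demand >= 0 else 1 with the constant Cost = 8.
Supply = 2Demand + 5  [with Demand=4]  = 13
Tax = -2 if Supply >= -1 else 8  [with Supply=13]  = -2
Profit = Cost*Tax  [with Cost=8, Tax=-2]  = -16

-16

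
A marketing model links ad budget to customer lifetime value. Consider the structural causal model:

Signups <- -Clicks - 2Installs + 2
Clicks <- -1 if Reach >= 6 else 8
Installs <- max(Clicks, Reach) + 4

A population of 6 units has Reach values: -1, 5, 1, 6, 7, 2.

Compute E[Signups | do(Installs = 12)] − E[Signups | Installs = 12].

3

The intervention sets Installs=12 in all 6 units regardless of Reach. Recomputing Signups per unit gives -30, -30, -30, -21, -21, -30; average -27.
E[Signups|Installs=12] averages over only the 4 units with Installs=12 (Reach = -1, 5, 1, 2): Signups = -30, -30, -30, -30, mean -30.
Difference = -27 − (-30) = 3.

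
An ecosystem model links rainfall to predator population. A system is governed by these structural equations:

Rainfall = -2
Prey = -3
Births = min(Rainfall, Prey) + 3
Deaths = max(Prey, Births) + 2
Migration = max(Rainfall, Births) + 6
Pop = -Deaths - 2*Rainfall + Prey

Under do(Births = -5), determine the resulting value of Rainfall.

Under do(Births=-5), the mechanism Births = min(Rainfall, Prey) + 3 is discarded; Births is fixed at -5.
Rainfall is not downstream of the intervention, so its value is determined by the original equations.

-2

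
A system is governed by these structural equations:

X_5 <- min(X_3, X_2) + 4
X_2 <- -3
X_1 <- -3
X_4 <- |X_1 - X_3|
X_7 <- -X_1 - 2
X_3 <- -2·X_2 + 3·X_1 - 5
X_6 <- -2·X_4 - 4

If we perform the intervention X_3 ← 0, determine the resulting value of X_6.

-10

The intervention breaks the incoming arrows to X_3: X_3 <- -2·X_2 + 3·X_1 - 5 no longer applies, and X_3 = 0.
X_4 = |X_1 - X_3|  [with X_1=-3, X_3=0]  = 3
X_6 = -2·X_4 - 4  [with X_4=3]  = -10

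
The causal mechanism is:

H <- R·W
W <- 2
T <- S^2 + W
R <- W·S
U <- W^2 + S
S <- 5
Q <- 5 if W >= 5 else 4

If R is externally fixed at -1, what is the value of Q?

4

Intervening sets R = -1 and removes its equation (R <- W·S).
No directed path runs from R to Q, so Q keeps its natural value.
Q = 5 if W >= 5 else 4  [with W=2]  = 4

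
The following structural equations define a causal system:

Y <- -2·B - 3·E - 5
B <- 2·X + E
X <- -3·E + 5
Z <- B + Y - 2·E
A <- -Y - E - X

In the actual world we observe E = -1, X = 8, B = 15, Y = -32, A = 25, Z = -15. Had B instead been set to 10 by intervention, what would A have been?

15

do(B=10) replaces the equation B <- 2·X + E with the constant B = 10.
X = -3·E + 5  [with E=-1]  = 8
Y = -2·B - 3·E - 5  [with B=10, E=-1]  = -22
A = -Y - E - X  [with Y=-22, E=-1, X=8]  = 15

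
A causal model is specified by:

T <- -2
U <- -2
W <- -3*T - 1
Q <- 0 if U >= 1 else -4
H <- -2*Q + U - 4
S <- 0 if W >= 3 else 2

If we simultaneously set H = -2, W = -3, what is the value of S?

The joint intervention fixes H = -2, W = -3, removing each variable's own equation.
S = 0 if W >= 3 else 2  [with W=-3]  = 2

2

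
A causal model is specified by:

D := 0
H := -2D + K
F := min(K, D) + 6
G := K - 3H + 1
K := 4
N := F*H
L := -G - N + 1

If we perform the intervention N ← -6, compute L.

14

Under do(N=-6), the mechanism N := F*H is discarded; N is fixed at -6.
H = -2D + K  [with D=0, K=4]  = 4
G = K - 3H + 1  [with K=4, H=4]  = -7
L = -G - N + 1  [with G=-7, N=-6]  = 14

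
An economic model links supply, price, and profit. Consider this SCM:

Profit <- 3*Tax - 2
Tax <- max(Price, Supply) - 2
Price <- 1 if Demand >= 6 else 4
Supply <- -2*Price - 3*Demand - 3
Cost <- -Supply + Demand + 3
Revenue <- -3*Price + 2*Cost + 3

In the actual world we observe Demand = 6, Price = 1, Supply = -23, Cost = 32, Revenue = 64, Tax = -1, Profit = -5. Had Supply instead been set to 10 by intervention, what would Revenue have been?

do(Supply=10) replaces the equation Supply <- -2*Price - 3*Demand - 3 with the constant Supply = 10.
Price = 1 if Demand >= 6 else 4  [with Demand=6]  = 1
Cost = -Supply + Demand + 3  [with Supply=10, Demand=6]  = -1
Revenue = -3*Price + 2*Cost + 3  [with Price=1, Cost=-1]  = -2

-2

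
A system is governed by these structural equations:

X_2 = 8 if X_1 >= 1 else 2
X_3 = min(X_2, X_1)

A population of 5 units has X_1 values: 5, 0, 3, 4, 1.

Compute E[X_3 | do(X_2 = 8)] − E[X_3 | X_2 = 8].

do(X_2=8) breaks X_2's dependence on X_1. With X_2=8 fixed, X_3 across the units is 5, 0, 3, 4, 1, mean 2.6.
E[X_3|X_2=8] averages over only the 4 units with X_2=8 (X_1 = 5, 3, 4, 1): X_3 = 5, 3, 4, 1, mean 3.25.
Difference = 2.6 − 3.25 = -0.65.

-0.65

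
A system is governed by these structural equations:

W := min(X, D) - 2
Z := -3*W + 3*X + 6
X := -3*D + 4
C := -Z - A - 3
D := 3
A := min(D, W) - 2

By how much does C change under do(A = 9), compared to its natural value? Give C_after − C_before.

-18

The intervention breaks the incoming arrows to A: A := min(D, W) - 2 no longer applies, and A = 9.
X = -3*D + 4  [with D=3]  = -5
W = min(X, D) - 2  [with X=-5, D=3]  = -7
Z = -3*W + 3*X + 6  [with W=-7, X=-5]  = 12
C = -Z - A - 3  [with Z=12, A=9]  = -24
Without intervention: X = -3*D + 4  [with D=3]  = -5; W = min(X, D) - 2  [with X=-5, D=3]  = -7; Z = -3*W + 3*X + 6  [with W=-7, X=-5]  = 12; A = min(D, W) - 2  [with D=3, W=-7]  = -9; C = -Z - A - 3  [with Z=12, A=-9]  = -6.
Change = -24 − (-6) = -18.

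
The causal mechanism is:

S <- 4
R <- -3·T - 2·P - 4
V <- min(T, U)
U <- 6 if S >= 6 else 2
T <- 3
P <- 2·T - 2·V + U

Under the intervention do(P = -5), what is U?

do(P=-5) replaces the equation P <- 2·T - 2·V + U with the constant P = -5.
U is not downstream of the intervention, so its value is determined by the original equations.
U = 6 if S >= 6 else 2  [with S=4]  = 2

2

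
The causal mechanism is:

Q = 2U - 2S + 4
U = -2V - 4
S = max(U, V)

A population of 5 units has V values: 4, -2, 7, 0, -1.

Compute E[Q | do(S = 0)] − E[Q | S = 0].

The intervention sets S=0 in all 5 units regardless of V. Recomputing Q per unit gives -20, 4, -32, -4, 0; average -10.4.
Observing S=0 restricts to units where S's equation naturally yields 0: V ∈ {-2, 0}. In that subpopulation Q = 4, -4, mean 0.
Difference = -10.4 − 0 = -10.4.

-10.4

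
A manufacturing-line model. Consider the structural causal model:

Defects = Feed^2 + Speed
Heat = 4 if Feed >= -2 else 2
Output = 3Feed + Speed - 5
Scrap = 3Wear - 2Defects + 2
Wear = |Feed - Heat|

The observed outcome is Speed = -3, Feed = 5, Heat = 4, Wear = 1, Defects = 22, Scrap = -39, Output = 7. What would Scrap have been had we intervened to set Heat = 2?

-33

The intervention breaks the incoming arrows to Heat: Heat = 4 if Feed >= -2 else 2 no longer applies, and Heat = 2.
Wear = |Feed - Heat|  [with Feed=5, Heat=2]  = 3
Defects = Feed^2 + Speed  [with Feed=5, Speed=-3]  = 22
Scrap = 3Wear - 2Defects + 2  [with Wear=3, Defects=22]  = -33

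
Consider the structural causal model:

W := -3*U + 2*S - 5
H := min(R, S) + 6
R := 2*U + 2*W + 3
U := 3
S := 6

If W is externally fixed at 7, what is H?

12

do(W=7) replaces the equation W := -3*U + 2*S - 5 with the constant W = 7.
R = 2*U + 2*W + 3  [with U=3, W=7]  = 23
H = min(R, S) + 6  [with R=23, S=6]  = 12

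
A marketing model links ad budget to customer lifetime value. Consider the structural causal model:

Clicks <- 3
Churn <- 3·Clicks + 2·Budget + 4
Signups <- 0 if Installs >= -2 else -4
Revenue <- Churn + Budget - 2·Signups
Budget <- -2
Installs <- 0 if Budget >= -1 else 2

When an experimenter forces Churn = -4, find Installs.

2

do(Churn=-4) replaces the equation Churn <- 3·Clicks + 2·Budget + 4 with the constant Churn = -4.
Installs is not downstream of the intervention, so its value is determined by the original equations.
Installs = 0 if Budget >= -1 else 2  [with Budget=-2]  = 2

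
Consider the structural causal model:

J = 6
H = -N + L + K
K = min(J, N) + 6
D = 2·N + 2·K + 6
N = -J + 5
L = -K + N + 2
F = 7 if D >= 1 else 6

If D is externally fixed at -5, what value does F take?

6

The intervention breaks the incoming arrows to D: D = 2·N + 2·K + 6 no longer applies, and D = -5.
F = 7 if D >= 1 else 6  [with D=-5]  = 6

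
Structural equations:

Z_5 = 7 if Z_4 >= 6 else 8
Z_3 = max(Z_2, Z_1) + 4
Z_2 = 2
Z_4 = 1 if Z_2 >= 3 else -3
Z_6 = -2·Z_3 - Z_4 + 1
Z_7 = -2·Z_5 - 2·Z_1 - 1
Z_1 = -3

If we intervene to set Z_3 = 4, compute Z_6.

The intervention breaks the incoming arrows to Z_3: Z_3 = max(Z_2, Z_1) + 4 no longer applies, and Z_3 = 4.
Z_4 = 1 if Z_2 >= 3 else -3  [with Z_2=2]  = -3
Z_6 = -2·Z_3 - Z_4 + 1  [with Z_3=4, Z_4=-3]  = -4

-4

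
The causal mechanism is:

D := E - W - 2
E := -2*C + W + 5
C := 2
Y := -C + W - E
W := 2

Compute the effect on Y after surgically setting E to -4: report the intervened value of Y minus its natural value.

The intervention breaks the incoming arrows to E: E := -2*C + W + 5 no longer applies, and E = -4.
Y = -C + W - E  [with C=2, W=2, E=-4]  = 4
Without intervention: E = -2*C + W + 5  [with C=2, W=2]  = 3; Y = -C + W - E  [with C=2, W=2, E=3]  = -3.
Change = 4 − (-3) = 7.

7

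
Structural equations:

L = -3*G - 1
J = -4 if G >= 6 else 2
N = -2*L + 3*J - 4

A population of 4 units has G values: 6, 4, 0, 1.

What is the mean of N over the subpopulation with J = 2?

Observing J=2 restricts to units where J's equation naturally yields 2: G ∈ {4, 0, 1}. In that subpopulation N = 28, 4, 10, mean 14.

14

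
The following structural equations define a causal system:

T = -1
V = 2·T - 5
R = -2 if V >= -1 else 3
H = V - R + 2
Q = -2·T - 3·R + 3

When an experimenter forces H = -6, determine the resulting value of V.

The intervention breaks the incoming arrows to H: H = V - R + 2 no longer applies, and H = -6.
Since V is not a descendant of the intervened variable, it is unaffected.
V = 2·T - 5  [with T=-1]  = -7

-7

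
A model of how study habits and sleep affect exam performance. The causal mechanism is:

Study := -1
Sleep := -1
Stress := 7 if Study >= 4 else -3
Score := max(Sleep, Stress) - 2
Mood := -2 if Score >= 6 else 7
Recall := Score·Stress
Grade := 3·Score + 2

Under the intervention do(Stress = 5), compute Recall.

The intervention breaks the incoming arrows to Stress: Stress := 7 if Study >= 4 else -3 no longer applies, and Stress = 5.
Score = max(Sleep, Stress) - 2  [with Sleep=-1, Stress=5]  = 3
Recall = Score·Stress  [with Score=3, Stress=5]  = 15

15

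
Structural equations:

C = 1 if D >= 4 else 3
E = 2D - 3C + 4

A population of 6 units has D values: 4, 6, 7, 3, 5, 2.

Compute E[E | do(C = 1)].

Under do(C=1), C's equation is replaced by C=1 for every unit. Per-unit E: 9, 13, 15, 7, 11, 5. Mean = 10.

10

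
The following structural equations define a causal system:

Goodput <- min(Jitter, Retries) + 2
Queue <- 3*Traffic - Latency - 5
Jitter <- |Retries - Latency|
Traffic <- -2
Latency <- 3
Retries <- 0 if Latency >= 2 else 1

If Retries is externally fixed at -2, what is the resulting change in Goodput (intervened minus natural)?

-2

Under do(Retries=-2), the mechanism Retries <- 0 if Latency >= 2 else 1 is discarded; Retries is fixed at -2.
Jitter = |Retries - Latency|  [with Retries=-2, Latency=3]  = 5
Goodput = min(Jitter, Retries) + 2  [with Jitter=5, Retries=-2]  = 0
Without intervention: Retries = 0 if Latency >= 2 else 1  [with Latency=3]  = 0; Jitter = |Retries - Latency|  [with Retries=0, Latency=3]  = 3; Goodput = min(Jitter, Retries) + 2  [with Jitter=3, Retries=0]  = 2.
Change = 0 − 2 = -2.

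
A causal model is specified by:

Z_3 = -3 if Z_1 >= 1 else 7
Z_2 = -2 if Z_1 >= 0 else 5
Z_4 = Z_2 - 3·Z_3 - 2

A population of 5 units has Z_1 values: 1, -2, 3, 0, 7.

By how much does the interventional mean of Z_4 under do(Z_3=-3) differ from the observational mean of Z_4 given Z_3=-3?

1.4

Every unit gets Z_3=-3 under the intervention. Z_4 values become 5, 12, 5, 5, 5; E[Z_4|do(Z_3=-3)] = 6.4.
Observing Z_3=-3 restricts to units where Z_3's equation naturally yields -3: Z_1 ∈ {1, 3, 7}. In that subpopulation Z_4 = 5, 5, 5, mean 5.
Difference = 6.4 − 5 = 1.4.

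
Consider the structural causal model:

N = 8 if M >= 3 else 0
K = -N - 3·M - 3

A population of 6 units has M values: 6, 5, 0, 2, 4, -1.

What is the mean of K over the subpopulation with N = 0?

Observing N=0 restricts to units where N's equation naturally yields 0: M ∈ {0, 2, -1}. In that subpopulation K = -3, -9, 0, mean -4.

-4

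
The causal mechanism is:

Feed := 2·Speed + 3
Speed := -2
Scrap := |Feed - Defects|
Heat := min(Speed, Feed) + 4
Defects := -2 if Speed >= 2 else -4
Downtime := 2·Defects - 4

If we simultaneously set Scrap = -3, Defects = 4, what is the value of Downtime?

4

Setting Scrap = -3, Defects = 4 by intervention discards those variables' equations.
Downtime = 2·Defects - 4  [with Defects=4]  = 4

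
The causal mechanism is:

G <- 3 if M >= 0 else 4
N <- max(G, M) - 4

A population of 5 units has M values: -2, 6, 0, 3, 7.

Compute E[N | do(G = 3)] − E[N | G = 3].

The intervention sets G=3 in all 5 units regardless of M. Recomputing N per unit gives -1, 2, -1, -1, 3; average 0.4.
Observing G=3 restricts to units where G's equation naturally yields 3: M ∈ {6, 0, 3, 7}. In that subpopulation N = 2, -1, -1, 3, mean 0.75.
Difference = 0.4 − 0.75 = -0.35.

-0.35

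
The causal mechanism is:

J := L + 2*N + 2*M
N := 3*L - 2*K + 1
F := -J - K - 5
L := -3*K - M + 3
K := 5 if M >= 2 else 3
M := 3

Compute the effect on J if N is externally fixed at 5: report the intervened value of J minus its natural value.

118

Intervening sets N = 5 and removes its equation (N := 3*L - 2*K + 1).
K = 5 if M >= 2 else 3  [with M=3]  = 5
L = -3*K - M + 3  [with K=5, M=3]  = -15
J = L + 2*N + 2*M  [with L=-15, N=5, M=3]  = 1
Without intervention: K = 5 if M >= 2 else 3  [with M=3]  = 5; L = -3*K - M + 3  [with K=5, M=3]  = -15; N = 3*L - 2*K + 1  [with L=-15, K=5]  = -54; J = L + 2*N + 2*M  [with L=-15, N=-54, M=3]  = -117.
Change = 1 − (-117) = 118.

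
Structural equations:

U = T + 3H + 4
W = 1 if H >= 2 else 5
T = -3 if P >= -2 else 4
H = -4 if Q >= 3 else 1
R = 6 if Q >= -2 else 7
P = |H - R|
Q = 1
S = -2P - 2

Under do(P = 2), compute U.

do(P=2) replaces the equation P = |H - R| with the constant P = 2.
H = -4 if Q >= 3 else 1  [with Q=1]  = 1
T = -3 if P >= -2 else 4  [with P=2]  = -3
U = T + 3H + 4  [with T=-3, H=1]  = 4

4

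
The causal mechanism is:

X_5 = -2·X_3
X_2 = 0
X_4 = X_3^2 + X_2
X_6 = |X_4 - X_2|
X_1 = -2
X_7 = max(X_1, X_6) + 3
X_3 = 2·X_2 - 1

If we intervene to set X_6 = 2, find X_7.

5

Intervening sets X_6 = 2 and removes its equation (X_6 = |X_4 - X_2|).
X_7 = max(X_1, X_6) + 3  [with X_1=-2, X_6=2]  = 5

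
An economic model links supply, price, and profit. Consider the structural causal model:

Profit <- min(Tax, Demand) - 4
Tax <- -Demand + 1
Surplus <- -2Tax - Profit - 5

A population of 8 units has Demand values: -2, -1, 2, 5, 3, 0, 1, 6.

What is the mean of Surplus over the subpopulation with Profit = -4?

E[Surplus|Profit=-4] averages over only the 2 units with Profit=-4 (Demand = 0, 1): Surplus = -3, -1, mean -2.

-2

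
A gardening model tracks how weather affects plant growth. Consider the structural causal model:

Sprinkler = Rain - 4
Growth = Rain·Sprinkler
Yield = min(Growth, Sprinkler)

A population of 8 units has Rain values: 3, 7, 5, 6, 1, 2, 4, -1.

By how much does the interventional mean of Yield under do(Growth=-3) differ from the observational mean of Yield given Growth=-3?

-0.25

The intervention sets Growth=-3 in all 8 units regardless of Rain. Recomputing Yield per unit gives -3, -3, -3, -3, -3, -3, -3, -5; average -3.25.
Observing Growth=-3 restricts to units where Growth's equation naturally yields -3: Rain ∈ {3, 1}. In that subpopulation Yield = -3, -3, mean -3.
Difference = -3.25 − (-3) = -0.25.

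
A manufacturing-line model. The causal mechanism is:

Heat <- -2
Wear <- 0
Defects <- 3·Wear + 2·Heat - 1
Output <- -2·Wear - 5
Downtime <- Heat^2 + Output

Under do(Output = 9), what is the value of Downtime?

13

Intervening sets Output = 9 and removes its equation (Output <- -2·Wear - 5).
Downtime = Heat^2 + Output  [with Heat=-2, Output=9]  = 13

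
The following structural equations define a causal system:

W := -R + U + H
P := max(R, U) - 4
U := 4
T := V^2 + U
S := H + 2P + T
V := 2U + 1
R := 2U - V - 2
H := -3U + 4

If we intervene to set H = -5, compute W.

The intervention breaks the incoming arrows to H: H := -3U + 4 no longer applies, and H = -5.
V = 2U + 1  [with U=4]  = 9
R = 2U - V - 2  [with U=4, V=9]  = -3
W = -R + U + H  [with R=-3, U=4, H=-5]  = 2

2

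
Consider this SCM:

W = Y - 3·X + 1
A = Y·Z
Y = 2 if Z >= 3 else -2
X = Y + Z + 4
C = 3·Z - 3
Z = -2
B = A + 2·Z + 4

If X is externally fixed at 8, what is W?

The intervention breaks the incoming arrows to X: X = Y + Z + 4 no longer applies, and X = 8.
Y = 2 if Z >= 3 else -2  [with Z=-2]  = -2
W = Y - 3·X + 1  [with Y=-2, X=8]  = -25

-25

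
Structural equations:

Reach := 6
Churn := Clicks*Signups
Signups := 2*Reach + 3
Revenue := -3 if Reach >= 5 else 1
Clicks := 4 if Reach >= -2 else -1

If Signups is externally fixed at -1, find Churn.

The intervention breaks the incoming arrows to Signups: Signups := 2*Reach + 3 no longer applies, and Signups = -1.
Clicks = 4 if Reach >= -2 else -1  [with Reach=6]  = 4
Churn = Clicks*Signups  [with Clicks=4, Signups=-1]  = -4

-4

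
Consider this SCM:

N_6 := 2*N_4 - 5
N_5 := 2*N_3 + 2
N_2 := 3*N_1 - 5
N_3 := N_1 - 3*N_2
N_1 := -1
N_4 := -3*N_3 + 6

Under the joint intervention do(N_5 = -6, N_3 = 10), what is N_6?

The joint intervention fixes N_5 = -6, N_3 = 10, removing each variable's own equation.
N_4 = -3*N_3 + 6  [with N_3=10]  = -24
N_6 = 2*N_4 - 5  [with N_4=-24]  = -53

-53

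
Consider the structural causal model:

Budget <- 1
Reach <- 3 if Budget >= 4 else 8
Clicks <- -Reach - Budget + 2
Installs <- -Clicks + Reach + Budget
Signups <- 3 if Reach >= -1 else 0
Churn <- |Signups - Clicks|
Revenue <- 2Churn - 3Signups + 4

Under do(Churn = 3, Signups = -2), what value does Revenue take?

Setting Churn = 3, Signups = -2 by intervention discards those variables' equations.
Revenue = 2Churn - 3Signups + 4  [with Churn=3, Signups=-2]  = 16

16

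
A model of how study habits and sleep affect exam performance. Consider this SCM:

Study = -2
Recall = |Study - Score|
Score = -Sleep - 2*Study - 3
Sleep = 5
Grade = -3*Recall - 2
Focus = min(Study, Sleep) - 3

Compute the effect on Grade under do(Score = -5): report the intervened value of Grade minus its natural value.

Under do(Score=-5), the mechanism Score = -Sleep - 2*Study - 3 is discarded; Score is fixed at -5.
Recall = |Study - Score|  [with Study=-2, Score=-5]  = 3
Grade = -3*Recall - 2  [with Recall=3]  = -11
Without intervention: Score = -Sleep - 2*Study - 3  [with Sleep=5, Study=-2]  = -4; Recall = |Study - Score|  [with Study=-2, Score=-4]  = 2; Grade = -3*Recall - 2  [with Recall=2]  = -8.
Change = -11 − (-8) = -3.

-3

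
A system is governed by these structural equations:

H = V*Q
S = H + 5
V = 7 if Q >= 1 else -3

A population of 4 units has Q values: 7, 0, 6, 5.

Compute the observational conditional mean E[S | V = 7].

47

E[S|V=7] averages over only the 3 units with V=7 (Q = 7, 6, 5): S = 54, 47, 40, mean 47.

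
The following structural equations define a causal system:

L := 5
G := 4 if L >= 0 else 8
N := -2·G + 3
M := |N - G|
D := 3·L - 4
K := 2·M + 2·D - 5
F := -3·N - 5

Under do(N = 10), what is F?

-35

The intervention breaks the incoming arrows to N: N := -2·G + 3 no longer applies, and N = 10.
F = -3·N - 5  [with N=10]  = -35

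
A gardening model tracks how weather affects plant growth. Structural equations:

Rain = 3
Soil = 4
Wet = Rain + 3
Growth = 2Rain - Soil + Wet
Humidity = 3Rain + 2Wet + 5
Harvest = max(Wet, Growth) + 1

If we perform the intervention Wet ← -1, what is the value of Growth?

The intervention breaks the incoming arrows to Wet: Wet = Rain + 3 no longer applies, and Wet = -1.
Growth = 2Rain - Soil + Wet  [with Rain=3, Soil=4, Wet=-1]  = 1

1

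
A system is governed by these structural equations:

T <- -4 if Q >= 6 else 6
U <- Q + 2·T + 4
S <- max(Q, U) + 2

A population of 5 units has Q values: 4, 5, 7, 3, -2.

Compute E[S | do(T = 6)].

Every unit gets T=6 under the intervention. S values become 22, 23, 25, 21, 16; E[S|do(T=6)] = 21.4.

21.4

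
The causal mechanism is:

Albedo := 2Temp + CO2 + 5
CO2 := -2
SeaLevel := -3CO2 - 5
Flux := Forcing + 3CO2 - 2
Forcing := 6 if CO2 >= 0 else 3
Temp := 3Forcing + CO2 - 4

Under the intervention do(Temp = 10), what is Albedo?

23

The intervention breaks the incoming arrows to Temp: Temp := 3Forcing + CO2 - 4 no longer applies, and Temp = 10.
Albedo = 2Temp + CO2 + 5  [with Temp=10, CO2=-2]  = 23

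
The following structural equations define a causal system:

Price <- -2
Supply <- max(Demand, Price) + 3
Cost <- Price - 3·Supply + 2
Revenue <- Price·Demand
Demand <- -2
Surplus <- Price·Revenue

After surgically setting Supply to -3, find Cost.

9

The intervention breaks the incoming arrows to Supply: Supply <- max(Demand, Price) + 3 no longer applies, and Supply = -3.
Cost = Price - 3·Supply + 2  [with Price=-2, Supply=-3]  = 9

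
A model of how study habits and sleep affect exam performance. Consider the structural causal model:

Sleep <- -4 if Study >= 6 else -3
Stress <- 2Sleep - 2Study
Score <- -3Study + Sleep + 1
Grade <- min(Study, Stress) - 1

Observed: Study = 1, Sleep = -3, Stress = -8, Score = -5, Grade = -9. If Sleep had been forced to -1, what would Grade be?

do(Sleep=-1) replaces the equation Sleep <- -4 if Study >= 6 else -3 with the constant Sleep = -1.
Stress = 2Sleep - 2Study  [with Sleep=-1, Study=1]  = -4
Grade = min(Study, Stress) - 1  [with Study=1, Stress=-4]  = -5

-5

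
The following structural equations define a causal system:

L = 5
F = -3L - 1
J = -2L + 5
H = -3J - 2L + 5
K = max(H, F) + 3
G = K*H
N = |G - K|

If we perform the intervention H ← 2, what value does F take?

-16

The intervention breaks the incoming arrows to H: H = -3J - 2L + 5 no longer applies, and H = 2.
Since F is not a descendant of the intervened variable, it is unaffected.
F = -3L - 1  [with L=5]  = -16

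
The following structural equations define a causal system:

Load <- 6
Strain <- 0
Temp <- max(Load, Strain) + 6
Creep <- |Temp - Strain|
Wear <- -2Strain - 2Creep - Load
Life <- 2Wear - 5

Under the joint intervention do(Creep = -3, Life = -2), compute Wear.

0

Setting Creep = -3, Life = -2 by intervention discards those variables' equations.
Wear = -2Strain - 2Creep - Load  [with Strain=0, Creep=-3, Load=6]  = 0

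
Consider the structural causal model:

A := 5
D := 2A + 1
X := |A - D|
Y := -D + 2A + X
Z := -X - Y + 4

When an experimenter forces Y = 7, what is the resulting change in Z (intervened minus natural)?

Intervening sets Y = 7 and removes its equation (Y := -D + 2A + X).
D = 2A + 1  [with A=5]  = 11
X = |A - D|  [with A=5, D=11]  = 6
Z = -X - Y + 4  [with X=6, Y=7]  = -9
Without intervention: D = 2A + 1  [with A=5]  = 11; X = |A - D|  [with A=5, D=11]  = 6; Y = -D + 2A + X  [with D=11, A=5, X=6]  = 5; Z = -X - Y + 4  [with X=6, Y=5]  = -7.
Change = -9 − (-7) = -2.

-2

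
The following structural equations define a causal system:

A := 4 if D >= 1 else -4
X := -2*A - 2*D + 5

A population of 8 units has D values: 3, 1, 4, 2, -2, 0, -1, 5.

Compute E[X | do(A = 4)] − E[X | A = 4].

3

do(A=4) breaks A's dependence on D. With A=4 fixed, X across the units is -9, -5, -11, -7, 1, -3, -1, -13, mean -6.
Observing A=4 restricts to units where A's equation naturally yields 4: D ∈ {3, 1, 4, 2, 5}. In that subpopulation X = -9, -5, -11, -7, -13, mean -9.
Difference = -6 − (-9) = 3.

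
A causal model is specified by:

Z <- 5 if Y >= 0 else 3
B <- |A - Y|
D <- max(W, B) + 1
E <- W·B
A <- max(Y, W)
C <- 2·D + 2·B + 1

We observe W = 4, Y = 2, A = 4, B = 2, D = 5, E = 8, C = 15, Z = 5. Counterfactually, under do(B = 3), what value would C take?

17

The intervention breaks the incoming arrows to B: B <- |A - Y| no longer applies, and B = 3.
D = max(W, B) + 1  [with W=4, B=3]  = 5
C = 2·D + 2·B + 1  [with D=5, B=3]  = 17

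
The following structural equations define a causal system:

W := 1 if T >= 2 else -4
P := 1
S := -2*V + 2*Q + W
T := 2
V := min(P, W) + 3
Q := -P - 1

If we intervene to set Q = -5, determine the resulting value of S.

-17

The intervention breaks the incoming arrows to Q: Q := -P - 1 no longer applies, and Q = -5.
W = 1 if T >= 2 else -4  [with T=2]  = 1
V = min(P, W) + 3  [with P=1, W=1]  = 4
S = -2*V + 2*Q + W  [with V=4, Q=-5, W=1]  = -17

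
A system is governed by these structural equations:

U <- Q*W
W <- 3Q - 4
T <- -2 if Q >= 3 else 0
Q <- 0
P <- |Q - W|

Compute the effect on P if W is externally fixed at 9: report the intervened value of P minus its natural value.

5

The intervention breaks the incoming arrows to W: W <- 3Q - 4 no longer applies, and W = 9.
P = |Q - W|  [with Q=0, W=9]  = 9
Without intervention: W = 3Q - 4  [with Q=0]  = -4; P = |Q - W|  [with Q=0, W=-4]  = 4.
Change = 9 − 4 = 5.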